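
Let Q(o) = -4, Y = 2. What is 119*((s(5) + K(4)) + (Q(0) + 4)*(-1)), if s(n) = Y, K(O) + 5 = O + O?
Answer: 595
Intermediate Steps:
K(O) = -5 + 2*O (K(O) = -5 + (O + O) = -5 + 2*O)
s(n) = 2
119*((s(5) + K(4)) + (Q(0) + 4)*(-1)) = 119*((2 + (-5 + 2*4)) + (-4 + 4)*(-1)) = 119*((2 + (-5 + 8)) + 0*(-1)) = 119*((2 + 3) + 0) = 119*(5 + 0) = 119*5 = 595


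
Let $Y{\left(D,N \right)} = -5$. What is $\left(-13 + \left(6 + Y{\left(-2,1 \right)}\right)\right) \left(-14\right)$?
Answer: $168$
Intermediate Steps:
$\left(-13 + \left(6 + Y{\left(-2,1 \right)}\right)\right) \left(-14\right) = \left(-13 + \left(6 - 5\right)\right) \left(-14\right) = \left(-13 + 1\right) \left(-14\right) = \left(-12\right) \left(-14\right) = 168$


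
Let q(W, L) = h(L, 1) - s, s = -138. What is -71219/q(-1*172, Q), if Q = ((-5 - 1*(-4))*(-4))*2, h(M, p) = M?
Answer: -71219/146 ≈ -487.80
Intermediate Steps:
Q = 8 (Q = ((-5 + 4)*(-4))*2 = -1*(-4)*2 = 4*2 = 8)
q(W, L) = 138 + L (q(W, L) = L - 1*(-138) = L + 138 = 138 + L)
-71219/q(-1*172, Q) = -71219/(138 + 8) = -71219/146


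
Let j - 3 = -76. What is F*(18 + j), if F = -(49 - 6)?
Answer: 2365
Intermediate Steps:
F = -43 (F = -1*43 = -43)
j = -73 (j = 3 - 76 = -73)
F*(18 + j) = -43*(18 - 73) = -43*(-55) = 2365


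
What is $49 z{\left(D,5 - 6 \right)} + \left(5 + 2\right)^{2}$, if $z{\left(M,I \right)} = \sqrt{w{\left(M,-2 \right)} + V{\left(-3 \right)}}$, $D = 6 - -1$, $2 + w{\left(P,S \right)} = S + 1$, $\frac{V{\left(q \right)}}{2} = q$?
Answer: $49 + 147 i \approx 49.0 + 147.0 i$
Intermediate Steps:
$V{\left(q \right)} = 2 q$
$w{\left(P,S \right)} = -1 + S$ ($w{\left(P,S \right)} = -2 + \left(S + 1\right) = -2 + \left(1 + S\right) = -1 + S$)
$D = 7$ ($D = 6 + 1 = 7$)
$z{\left(M,I \right)} = 3 i$ ($z{\left(M,I \right)} = \sqrt{\left(-1 - 2\right) + 2 \left(-3\right)} = \sqrt{-3 - 6} = \sqrt{-9} = 3 i$)
$49 z{\left(D,5 - 6 \right)} + \left(5 + 2\right)^{2} = 49 \cdot 3 i + \left(5 + 2\right)^{2} = 147 i + 7^{2} = 147 i + 49 = 49 + 147 i$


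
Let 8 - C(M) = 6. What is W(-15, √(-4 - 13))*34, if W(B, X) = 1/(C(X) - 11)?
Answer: -34/9 ≈ -3.7778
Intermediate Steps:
C(M) = 2 (C(M) = 8 - 1*6 = 8 - 6 = 2)
W(B, X) = -⅑ (W(B, X) = 1/(2 - 11) = 1/(-9) = -⅑)
W(-15, √(-4 - 13))*34 = -⅑*34 = -34/9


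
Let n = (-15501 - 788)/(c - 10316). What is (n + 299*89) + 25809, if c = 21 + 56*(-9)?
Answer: 566099869/10799 ≈ 52422.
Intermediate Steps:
c = -483 (c = 21 - 504 = -483)
n = 16289/10799 (n = (-15501 - 788)/(-483 - 10316) = -16289/(-10799) = -16289*(-1/10799) = 16289/10799 ≈ 1.5084)
(n + 299*89) + 25809 = (16289/10799 + 299*89) + 25809 = (16289/10799 + 26611) + 25809 = 287388478/10799 + 25809 = 566099869/10799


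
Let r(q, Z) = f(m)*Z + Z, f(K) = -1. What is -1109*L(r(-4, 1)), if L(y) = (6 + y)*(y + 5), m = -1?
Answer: -33270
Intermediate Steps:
r(q, Z) = 0 (r(q, Z) = -Z + Z = 0)
L(y) = (5 + y)*(6 + y) (L(y) = (6 + y)*(5 + y) = (5 + y)*(6 + y))
-1109*L(r(-4, 1)) = -1109*(30 + 0² + 11*0) = -1109*(30 + 0 + 0) = -1109*30 = -33270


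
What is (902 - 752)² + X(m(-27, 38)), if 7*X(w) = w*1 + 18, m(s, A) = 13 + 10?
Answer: 157541/7 ≈ 22506.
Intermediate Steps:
m(s, A) = 23
X(w) = 18/7 + w/7 (X(w) = (w*1 + 18)/7 = (w + 18)/7 = (18 + w)/7 = 18/7 + w/7)
(902 - 752)² + X(m(-27, 38)) = (902 - 752)² + (18/7 + (⅐)*23) = 150² + (18/7 + 23/7) = 22500 + 41/7 = 157541/7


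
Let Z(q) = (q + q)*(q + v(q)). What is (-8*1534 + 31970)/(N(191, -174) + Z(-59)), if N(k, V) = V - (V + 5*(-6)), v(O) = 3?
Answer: 9849/3319 ≈ 2.9675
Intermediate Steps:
Z(q) = 2*q*(3 + q) (Z(q) = (q + q)*(q + 3) = (2*q)*(3 + q) = 2*q*(3 + q))
N(k, V) = 30 (N(k, V) = V - (V - 30) = V - (-30 + V) = V + (30 - V) = 30)
(-8*1534 + 31970)/(N(191, -174) + Z(-59)) = (-8*1534 + 31970)/(30 + 2*(-59)*(3 - 59)) = (-12272 + 31970)/(30 + 2*(-59)*(-56)) = 19698/(30 + 6608) = 19698/6638 = 19698*(1/6638) = 9849/3319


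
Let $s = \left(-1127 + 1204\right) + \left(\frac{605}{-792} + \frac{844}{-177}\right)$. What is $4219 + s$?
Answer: $\frac{18225907}{4248} \approx 4290.5$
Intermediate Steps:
$s = \frac{303595}{4248}$ ($s = 77 + \left(605 \left(- \frac{1}{792}\right) + 844 \left(- \frac{1}{177}\right)\right) = 77 - \frac{23501}{4248} = \frac{303595}{4248} \approx 71.468$)
$4219 + s = 4219 + \frac{303595}{4248} = \frac{18225907}{4248}$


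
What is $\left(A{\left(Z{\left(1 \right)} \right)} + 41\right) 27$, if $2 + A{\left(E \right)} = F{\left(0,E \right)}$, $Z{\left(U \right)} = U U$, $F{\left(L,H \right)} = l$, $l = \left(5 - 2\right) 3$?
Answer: $1296$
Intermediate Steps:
$l = 9$ ($l = 3 \cdot 3 = 9$)
$F{\left(L,H \right)} = 9$
$Z{\left(U \right)} = U^{2}$
$A{\left(E \right)} = 7$ ($A{\left(E \right)} = -2 + 9 = 7$)
$\left(A{\left(Z{\left(1 \right)} \right)} + 41\right) 27 = \left(7 + 41\right) 27 = 48 \cdot 27 = 1296$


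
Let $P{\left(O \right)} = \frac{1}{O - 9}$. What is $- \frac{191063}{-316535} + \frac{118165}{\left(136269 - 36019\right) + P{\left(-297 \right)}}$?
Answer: $\frac{17306571560587}{9710185610965} \approx 1.7823$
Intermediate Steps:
$P{\left(O \right)} = \frac{1}{-9 + O}$
$- \frac{191063}{-316535} + \frac{118165}{\left(136269 - 36019\right) + P{\left(-297 \right)}} = - \frac{191063}{-316535} + \frac{118165}{\left(136269 - 36019\right) + \frac{1}{-9 - 297}} = \left(-191063\right) \left(- \frac{1}{316535}\right) + \frac{118165}{100250 + \frac{1}{-306}} = \frac{191063}{316535} + \frac{118165}{100250 - \frac{1}{306}} = \frac{191063}{316535} + \frac{118165}{\frac{30676499}{306}} = \frac{191063}{316535} + 118165 \cdot \frac{306}{30676499} = \frac{191063}{316535} + \frac{36158490}{30676499} = \frac{17306571560587}{9710185610965}$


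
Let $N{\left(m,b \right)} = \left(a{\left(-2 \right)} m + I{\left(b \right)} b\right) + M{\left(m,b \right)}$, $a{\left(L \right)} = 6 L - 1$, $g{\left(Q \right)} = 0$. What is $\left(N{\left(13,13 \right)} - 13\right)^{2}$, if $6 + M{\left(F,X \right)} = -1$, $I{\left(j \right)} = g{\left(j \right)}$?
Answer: $35721$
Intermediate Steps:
$a{\left(L \right)} = -1 + 6 L$
$I{\left(j \right)} = 0$
$M{\left(F,X \right)} = -7$ ($M{\left(F,X \right)} = -6 - 1 = -7$)
$N{\left(m,b \right)} = -7 - 13 m$ ($N{\left(m,b \right)} = \left(\left(-1 + 6 \left(-2\right)\right) m + 0 b\right) - 7 = \left(\left(-1 - 12\right) m + 0\right) - 7 = \left(- 13 m + 0\right) - 7 = - 13 m - 7 = -7 - 13 m$)
$\left(N{\left(13,13 \right)} - 13\right)^{2} = \left(\left(-7 - 169\right) - 13\right)^{2} = \left(-176 - 13\right)^{2} = \left(-189\right)^{2} = 35721$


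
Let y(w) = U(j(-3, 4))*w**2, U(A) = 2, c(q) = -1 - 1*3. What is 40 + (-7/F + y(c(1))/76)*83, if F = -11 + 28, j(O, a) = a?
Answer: 13169/323 ≈ 40.771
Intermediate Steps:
c(q) = -4 (c(q) = -1 - 3 = -4)
F = 17
y(w) = 2*w**2
40 + (-7/F + y(c(1))/76)*83 = 40 + (-7/17 + (2*(-4)**2)/76)*83 = 40 + (-7*1/17 + (2*16)*(1/76))*83 = 40 + (-7/17 + 32*(1/76))*83 = 40 + (-7/17 + 8/19)*83 = 40 + (3/323)*83 = 40 + 249/323 = 13169/323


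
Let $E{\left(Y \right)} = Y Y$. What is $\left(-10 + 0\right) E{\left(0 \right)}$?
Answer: $0$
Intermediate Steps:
$E{\left(Y \right)} = Y^{2}$
$\left(-10 + 0\right) E{\left(0 \right)} = \left(-10 + 0\right) 0^{2} = \left(-10\right) 0 = 0$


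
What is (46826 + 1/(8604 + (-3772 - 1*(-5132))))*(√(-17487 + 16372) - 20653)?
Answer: -9636158295045/9964 + 466574265*I*√1115/9964 ≈ -9.671e+8 + 1.5636e+6*I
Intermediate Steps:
(46826 + 1/(8604 + (-3772 - 1*(-5132))))*(√(-17487 + 16372) - 20653) = (46826 + 1/(8604 + (-3772 + 5132)))*(√(-1115) - 20653) = (46826 + 1/(8604 + 1360))*(I*√1115 - 20653) = (46826 + 1/9964)*(-20653 + I*√1115) = 466574265*(-20653 + I*√1115)/9964 = -9636158295045/9964 + 466574265*I*√1115/9964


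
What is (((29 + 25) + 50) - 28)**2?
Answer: 5776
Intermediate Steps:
(((29 + 25) + 50) - 28)**2 = ((54 + 50) - 28)**2 = (104 - 28)**2 = 76**2 = 5776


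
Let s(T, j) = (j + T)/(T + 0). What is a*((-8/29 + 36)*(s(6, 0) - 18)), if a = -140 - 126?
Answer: 4684792/29 ≈ 1.6154e+5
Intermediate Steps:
s(T, j) = (T + j)/T
a = -266
a*((-8/29 + 36)*(s(6, 0) - 18)) = -266*(-8/29 + 36)*((6 + 0)/6 - 18) = -266*(-8*1/29 + 36)*((⅙)*6 - 18) = -266*(-8/29 + 36)*(1 - 18) = -275576*(-17)/29 = -266*(-17612/29) = 4684792/29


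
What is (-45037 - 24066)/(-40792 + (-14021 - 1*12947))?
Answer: 69103/67760 ≈ 1.0198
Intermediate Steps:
(-45037 - 24066)/(-40792 + (-14021 - 1*12947)) = -69103/(-40792 + (-14021 - 12947)) = -69103/(-40792 - 26968) = -69103/(-67760) = -69103*(-1/67760) = 69103/67760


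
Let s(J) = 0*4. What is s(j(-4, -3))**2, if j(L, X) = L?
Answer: 0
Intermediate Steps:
s(J) = 0
s(j(-4, -3))**2 = 0**2 = 0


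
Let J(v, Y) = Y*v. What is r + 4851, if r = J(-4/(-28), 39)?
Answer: 33996/7 ≈ 4856.6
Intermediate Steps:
r = 39/7 (r = 39*(-4/(-28)) = 39*(-4*(-1/28)) = 39*(1/7) = 39/7 ≈ 5.5714)
r + 4851 = 39/7 + 4851 = 33996/7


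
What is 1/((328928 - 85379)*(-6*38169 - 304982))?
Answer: -1/130054191804 ≈ -7.6891e-12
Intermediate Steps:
1/((328928 - 85379)*(-6*38169 - 304982)) = 1/(243549*(-229014 - 304982)) = 1/(243549*(-533996)) = 1/(-130054191804) = -1/130054191804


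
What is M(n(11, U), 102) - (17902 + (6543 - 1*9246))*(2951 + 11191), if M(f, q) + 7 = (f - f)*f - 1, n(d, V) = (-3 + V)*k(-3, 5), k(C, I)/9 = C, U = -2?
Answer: -214944266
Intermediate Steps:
k(C, I) = 9*C
n(d, V) = 81 - 27*V (n(d, V) = (-3 + V)*(9*(-3)) = (-3 + V)*(-27) = 81 - 27*V)
M(f, q) = -8 (M(f, q) = -7 + ((f - f)*f - 1) = -7 + (0*f - 1) = -7 + (0 - 1) = -7 - 1 = -8)
M(n(11, U), 102) - (17902 + (6543 - 1*9246))*(2951 + 11191) = -8 - (17902 + (6543 - 1*9246))*(2951 + 11191) = -8 - (17902 + (6543 - 9246))*14142 = -8 - (17902 - 2703)*14142 = -8 - 15199*14142 = -8 - 1*214944258 = -8 - 214944258 = -214944266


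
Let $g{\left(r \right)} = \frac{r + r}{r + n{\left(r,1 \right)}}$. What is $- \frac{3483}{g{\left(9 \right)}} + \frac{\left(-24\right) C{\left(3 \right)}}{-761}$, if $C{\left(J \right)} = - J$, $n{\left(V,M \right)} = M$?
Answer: $- \frac{1472607}{761} \approx -1935.1$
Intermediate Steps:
$g{\left(r \right)} = \frac{2 r}{1 + r}$ ($g{\left(r \right)} = \frac{r + r}{r + 1} = \frac{2 r}{1 + r}$)
$- \frac{3483}{g{\left(9 \right)}} + \frac{\left(-24\right) C{\left(3 \right)}}{-761} = - \frac{3483}{2 \cdot 9 \frac{1}{1 + 9}} + \frac{\left(-24\right) \left(\left(-1\right) 3\right)}{-761} = - \frac{3483}{2 \cdot 9 \cdot \frac{1}{10}} + \left(-24\right) \left(-3\right) \left(- \frac{1}{761}\right) = - \frac{3483}{2 \cdot 9 \cdot \frac{1}{10}} + 72 \left(- \frac{1}{761}\right) = - \frac{3483}{\frac{9}{5}} - \frac{72}{761} = \left(-3483\right) \frac{5}{9} - \frac{72}{761} = -1935 - \frac{72}{761} = - \frac{1472607}{761}$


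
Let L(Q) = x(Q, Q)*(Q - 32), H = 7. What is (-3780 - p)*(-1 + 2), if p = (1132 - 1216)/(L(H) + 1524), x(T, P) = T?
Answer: -5099136/1349 ≈ -3779.9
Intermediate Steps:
L(Q) = Q*(-32 + Q) (L(Q) = Q*(Q - 32) = Q*(-32 + Q))
p = -84/1349 (p = (1132 - 1216)/(7*(-32 + 7) + 1524) = -84/(7*(-25) + 1524) = -84/(-175 + 1524) = -84/1349 ≈ -0.062268)
(-3780 - p)*(-1 + 2) = (-3780 - 1*(-84/1349))*(-1 + 2) = (-3780 + 84/1349)*1 = -5099136/1349*1 = -5099136/1349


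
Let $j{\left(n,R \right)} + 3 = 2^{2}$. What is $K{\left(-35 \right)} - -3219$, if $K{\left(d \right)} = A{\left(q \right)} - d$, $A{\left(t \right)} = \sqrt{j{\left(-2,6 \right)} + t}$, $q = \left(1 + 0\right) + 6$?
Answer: $3254 + 2 \sqrt{2} \approx 3256.8$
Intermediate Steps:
$q = 7$ ($q = 1 + 6 = 7$)
$j{\left(n,R \right)} = 1$ ($j{\left(n,R \right)} = -3 + 2^{2} = -3 + 4 = 1$)
$A{\left(t \right)} = \sqrt{1 + t}$
$K{\left(d \right)} = - d + 2 \sqrt{2}$ ($K{\left(d \right)} = \sqrt{1 + 7} - d = \sqrt{8} - d = 2 \sqrt{2} - d = - d + 2 \sqrt{2}$)
$K{\left(-35 \right)} - -3219 = \left(\left(-1\right) \left(-35\right) + 2 \sqrt{2}\right) - -3219 = \left(35 + 2 \sqrt{2}\right) + 3219 = 3254 + 2 \sqrt{2}$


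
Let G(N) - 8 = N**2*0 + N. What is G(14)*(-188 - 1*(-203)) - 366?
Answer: -36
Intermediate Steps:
G(N) = 8 + N (G(N) = 8 + (N**2*0 + N) = 8 + (0 + N) = 8 + N)
G(14)*(-188 - 1*(-203)) - 366 = (8 + 14)*(-188 - 1*(-203)) - 366 = 22*(-188 + 203) - 366 = 22*15 - 366 = 330 - 366 = -36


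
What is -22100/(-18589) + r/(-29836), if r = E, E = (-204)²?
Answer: -28556056/138655351 ≈ -0.20595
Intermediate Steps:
E = 41616
r = 41616
-22100/(-18589) + r/(-29836) = -22100/(-18589) + 41616/(-29836) = -22100*(-1/18589) + 41616*(-1/29836) = 22100/18589 - 10404/7459 = -28556056/138655351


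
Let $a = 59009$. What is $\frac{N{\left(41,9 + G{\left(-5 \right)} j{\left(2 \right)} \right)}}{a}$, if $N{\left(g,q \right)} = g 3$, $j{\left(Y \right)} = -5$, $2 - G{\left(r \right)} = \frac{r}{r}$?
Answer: $\frac{123}{59009} \approx 0.0020844$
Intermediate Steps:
$G{\left(r \right)} = 1$ ($G{\left(r \right)} = 2 - \frac{r}{r} = 2 - 1 = 1$)
$N{\left(g,q \right)} = 3 g$
$\frac{N{\left(41,9 + G{\left(-5 \right)} j{\left(2 \right)} \right)}}{a} = \frac{3 \cdot 41}{59009} = 123 \cdot \frac{1}{59009} = \frac{123}{59009}$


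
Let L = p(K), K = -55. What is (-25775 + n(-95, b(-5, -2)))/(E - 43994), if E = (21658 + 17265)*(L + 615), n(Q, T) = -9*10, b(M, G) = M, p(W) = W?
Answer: -25865/21752886 ≈ -0.0011890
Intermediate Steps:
L = -55
n(Q, T) = -90
E = 21796880 (E = (21658 + 17265)*(-55 + 615) = 38923*560 = 21796880)
(-25775 + n(-95, b(-5, -2)))/(E - 43994) = (-25775 - 90)/(21796880 - 43994) = -25865/21752886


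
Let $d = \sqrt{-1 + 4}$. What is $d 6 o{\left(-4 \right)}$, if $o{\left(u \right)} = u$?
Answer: $- 24 \sqrt{3} \approx -41.569$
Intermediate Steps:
$d = \sqrt{3} \approx 1.732$
$d 6 o{\left(-4 \right)} = \sqrt{3} \cdot 6 \left(-4\right) = 6 \sqrt{3} \left(-4\right) = - 24 \sqrt{3}$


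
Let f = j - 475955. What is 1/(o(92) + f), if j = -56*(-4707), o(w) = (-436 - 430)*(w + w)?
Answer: -1/371707 ≈ -2.6903e-6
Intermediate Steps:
o(w) = -1732*w
j = 263592
f = -212363 (f = 263592 - 475955 = -212363)
1/(o(92) + f) = 1/(-1732*92 - 212363) = 1/(-159344 - 212363) = 1/(-371707) = -1/371707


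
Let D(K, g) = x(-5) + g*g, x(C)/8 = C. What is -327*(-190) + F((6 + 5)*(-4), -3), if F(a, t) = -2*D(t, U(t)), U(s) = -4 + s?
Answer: 62112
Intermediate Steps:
x(C) = 8*C
D(K, g) = -40 + g² (D(K, g) = 8*(-5) + g*g = -40 + g²)
F(a, t) = 80 - 2*(-4 + t)² (F(a, t) = -2*(-40 + (-4 + t)²) = 80 - 2*(-4 + t)²)
-327*(-190) + F((6 + 5)*(-4), -3) = -327*(-190) + (80 - 2*(-4 - 3)²) = 62130 + (80 - 2*(-7)²) = 62130 + (80 - 2*49) = 62130 + (80 - 98) = 62130 - 18 = 62112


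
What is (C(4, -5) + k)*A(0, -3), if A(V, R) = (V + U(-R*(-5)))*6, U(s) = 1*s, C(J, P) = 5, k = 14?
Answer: -1710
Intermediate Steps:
U(s) = s
A(V, R) = 6*V + 30*R (A(V, R) = (V - R*(-5))*6 = (V + 5*R)*6 = 6*V + 30*R)
(C(4, -5) + k)*A(0, -3) = (5 + 14)*(6*0 + 30*(-3)) = 19*(0 - 90) = 19*(-90) = -1710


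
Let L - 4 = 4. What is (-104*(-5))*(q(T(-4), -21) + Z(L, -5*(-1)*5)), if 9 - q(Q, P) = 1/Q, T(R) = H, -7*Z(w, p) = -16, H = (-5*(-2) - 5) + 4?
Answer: 366080/63 ≈ 5810.8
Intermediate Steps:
L = 8 (L = 4 + 4 = 8)
H = 9 (H = (10 - 5) + 4 = 5 + 4 = 9)
Z(w, p) = 16/7 (Z(w, p) = -⅐*(-16) = 16/7)
T(R) = 9
q(Q, P) = 9 - 1/Q
(-104*(-5))*(q(T(-4), -21) + Z(L, -5*(-1)*5)) = (-104*(-5))*((9 - 1/9) + 16/7) = 520*((9 - 1*⅑) + 16/7) = 520*((9 - ⅑) + 16/7) = 520*(80/9 + 16/7) = 520*(704/63) = 366080/63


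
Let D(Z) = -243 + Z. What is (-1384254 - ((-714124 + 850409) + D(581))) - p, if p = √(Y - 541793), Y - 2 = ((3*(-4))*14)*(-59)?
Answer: -1520877 - I*√531879 ≈ -1.5209e+6 - 729.3*I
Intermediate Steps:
Y = 9914 (Y = 2 + ((3*(-4))*14)*(-59) = 2 - 12*14*(-59) = 2 - 168*(-59) = 2 + 9912 = 9914)
p = I*√531879 (p = √(9914 - 541793) = √(-531879) = I*√531879 ≈ 729.3*I)
(-1384254 - ((-714124 + 850409) + D(581))) - p = (-1384254 - ((-714124 + 850409) + (-243 + 581))) - I*√531879 = (-1384254 - (136285 + 338)) - I*√531879 = (-1384254 - 1*136623) - I*√531879 = (-1384254 - 136623) - I*√531879 = -1520877 - I*√531879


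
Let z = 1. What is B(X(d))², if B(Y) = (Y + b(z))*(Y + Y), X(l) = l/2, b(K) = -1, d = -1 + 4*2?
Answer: 1225/4 ≈ 306.25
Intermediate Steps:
d = 7 (d = -1 + 8 = 7)
X(l) = l/2 (X(l) = l*(½) = l/2)
B(Y) = 2*Y*(-1 + Y) (B(Y) = (Y - 1)*(Y + Y) = (-1 + Y)*(2*Y) = 2*Y*(-1 + Y))
B(X(d))² = (2*((½)*7)*(-1 + (½)*7))² = (2*(7/2)*(-1 + 7/2))² = (2*(7/2)*(5/2))² = (35/2)² = 1225/4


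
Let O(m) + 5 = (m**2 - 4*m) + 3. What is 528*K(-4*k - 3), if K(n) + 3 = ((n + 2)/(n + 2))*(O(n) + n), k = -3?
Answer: 25872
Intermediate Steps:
O(m) = -2 + m**2 - 4*m (O(m) = -5 + ((m**2 - 4*m) + 3) = -5 + (3 + m**2 - 4*m) = -2 + m**2 - 4*m)
K(n) = -5 + n**2 - 3*n (K(n) = -3 + ((n + 2)/(n + 2))*((-2 + n**2 - 4*n) + n) = -3 + ((2 + n)/(2 + n))*(-2 + n**2 - 3*n) = -3 + 1*(-2 + n**2 - 3*n) = -3 + (-2 + n**2 - 3*n) = -5 + n**2 - 3*n)
528*K(-4*k - 3) = 528*(-5 + (-4*(-3) - 3)**2 - 3*(-4*(-3) - 3)) = 528*(-5 + (12 - 3)**2 - 3*(12 - 3)) = 528*(-5 + 9**2 - 3*9) = 528*(-5 + 81 - 27) = 528*49 = 25872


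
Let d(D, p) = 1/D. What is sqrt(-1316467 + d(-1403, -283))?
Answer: 3*I*sqrt(287927276934)/1403 ≈ 1147.4*I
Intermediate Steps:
sqrt(-1316467 + d(-1403, -283)) = sqrt(-1316467 + 1/(-1403)) = sqrt(-1316467 - 1/1403) = sqrt(-1847003202/1403) = 3*I*sqrt(287927276934)/1403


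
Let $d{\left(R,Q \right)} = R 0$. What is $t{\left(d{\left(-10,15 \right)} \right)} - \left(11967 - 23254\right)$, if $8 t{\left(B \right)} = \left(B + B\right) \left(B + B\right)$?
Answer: $11287$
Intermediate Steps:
$d{\left(R,Q \right)} = 0$
$t{\left(B \right)} = \frac{B^{2}}{2}$ ($t{\left(B \right)} = \frac{\left(B + B\right) \left(B + B\right)}{8} = \frac{2 B 2 B}{8} = \frac{4 B^{2}}{8} = \frac{B^{2}}{2}$)
$t{\left(d{\left(-10,15 \right)} \right)} - \left(11967 - 23254\right) = \frac{0^{2}}{2} - \left(11967 - 23254\right) = \frac{1}{2} \cdot 0 - -11287 = 0 + 11287 = 11287$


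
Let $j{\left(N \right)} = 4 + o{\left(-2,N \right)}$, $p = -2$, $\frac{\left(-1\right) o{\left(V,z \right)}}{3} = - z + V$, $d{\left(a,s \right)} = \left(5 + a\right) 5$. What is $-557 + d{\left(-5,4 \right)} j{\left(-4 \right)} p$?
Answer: $-557$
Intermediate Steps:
$d{\left(a,s \right)} = 25 + 5 a$
$o{\left(V,z \right)} = - 3 V + 3 z$ ($o{\left(V,z \right)} = - 3 \left(- z + V\right) = - 3 \left(V - z\right) = - 3 V + 3 z$)
$j{\left(N \right)} = 10 + 3 N$ ($j{\left(N \right)} = 4 + \left(\left(-3\right) \left(-2\right) + 3 N\right) = 4 + \left(6 + 3 N\right) = 10 + 3 N$)
$-557 + d{\left(-5,4 \right)} j{\left(-4 \right)} p = -557 + \left(25 + 5 \left(-5\right)\right) \left(10 + 3 \left(-4\right)\right) \left(-2\right) = -557 + \left(25 - 25\right) \left(10 - 12\right) \left(-2\right) = -557 + 0 \left(-2\right) \left(-2\right) = -557 + 0 \left(-2\right) = -557 + 0 = -557$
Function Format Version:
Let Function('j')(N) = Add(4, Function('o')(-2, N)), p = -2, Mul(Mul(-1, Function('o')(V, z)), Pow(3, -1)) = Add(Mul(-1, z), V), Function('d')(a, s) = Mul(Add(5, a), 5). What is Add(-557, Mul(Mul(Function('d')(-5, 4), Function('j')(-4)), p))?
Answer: -557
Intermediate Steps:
Function('d')(a, s) = Add(25, Mul(5, a))
Function('o')(V, z) = Add(Mul(-3, V), Mul(3, z)) (Function('o')(V, z) = Mul(-3, Add(Mul(-1, z), V)) = Mul(-3, Add(V, Mul(-1, z))) = Add(Mul(-3, V), Mul(3, z)))
Function('j')(N) = Add(10, Mul(3, N)) (Function('j')(N) = Add(4, Add(Mul(-3, -2), Mul(3, N))) = Add(4, Add(6, Mul(3, N))) = Add(10, Mul(3, N)))
Add(-557, Mul(Mul(Function('d')(-5, 4), Function('j')(-4)), p)) = Add(-557, Mul(Mul(Add(25, Mul(5, -5)), Add(10, Mul(3, -4))), -2)) = Add(-557, Mul(Mul(Add(25, -25), Add(10, -12)), -2)) = Add(-557, Mul(Mul(0, -2), -2)) = Add(-557, Mul(0, -2)) = Add(-557, 0) = -557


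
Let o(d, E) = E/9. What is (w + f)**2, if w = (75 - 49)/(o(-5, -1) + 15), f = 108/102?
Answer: 10208025/1297321 ≈ 7.8685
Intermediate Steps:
o(d, E) = E/9 (o(d, E) = E*(1/9) = E/9)
f = 18/17 (f = 108*(1/102) = 18/17 ≈ 1.0588)
w = 117/67 (w = (75 - 49)/((1/9)*(-1) + 15) = 26/(-1/9 + 15) = 26/(134/9) = 26*(9/134) = 117/67 ≈ 1.7463)
(w + f)**2 = (117/67 + 18/17)**2 = (3195/1139)**2 = 10208025/1297321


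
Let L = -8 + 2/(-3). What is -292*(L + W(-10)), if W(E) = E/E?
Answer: 6716/3 ≈ 2238.7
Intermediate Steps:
W(E) = 1
L = -26/3 (L = -8 - ⅓*2 = -8 - ⅔ = -26/3 ≈ -8.6667)
-292*(L + W(-10)) = -292*(-26/3 + 1) = -292*(-23/3) = 6716/3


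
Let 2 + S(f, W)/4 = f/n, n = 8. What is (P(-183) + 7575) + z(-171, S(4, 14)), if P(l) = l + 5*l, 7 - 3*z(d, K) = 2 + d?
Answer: 19607/3 ≈ 6535.7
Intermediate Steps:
S(f, W) = -8 + f/2 (S(f, W) = -8 + 4*(f/8) = -8 + f/2)
z(d, K) = 5/3 - d/3 (z(d, K) = 7/3 - (2 + d)/3 = 7/3 + (-⅔ - d/3) = 5/3 - d/3)
P(l) = 6*l
(P(-183) + 7575) + z(-171, S(4, 14)) = (6*(-183) + 7575) + (5/3 - ⅓*(-171)) = (-1098 + 7575) + (5/3 + 57) = 6477 + 176/3 = 19607/3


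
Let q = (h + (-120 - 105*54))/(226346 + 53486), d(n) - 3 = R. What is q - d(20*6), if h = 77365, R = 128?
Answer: -5226631/39976 ≈ -130.74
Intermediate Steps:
d(n) = 131 (d(n) = 3 + 128 = 131)
q = 10225/39976 (q = (77365 + (-120 - 105*54))/(226346 + 53486) = (77365 + (-120 - 5670))/279832 = (77365 - 5790)*(1/279832) = 71575*(1/279832) = 10225/39976 ≈ 0.25578)
q - d(20*6) = 10225/39976 - 1*131 = 10225/39976 - 131 = -5226631/39976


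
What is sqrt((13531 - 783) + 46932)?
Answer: 4*sqrt(3730) ≈ 244.29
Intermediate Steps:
sqrt((13531 - 783) + 46932) = sqrt(12748 + 46932) = sqrt(59680) = 4*sqrt(3730)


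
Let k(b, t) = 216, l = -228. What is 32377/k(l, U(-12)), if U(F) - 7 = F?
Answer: 32377/216 ≈ 149.89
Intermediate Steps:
U(F) = 7 + F
32377/k(l, U(-12)) = 32377/216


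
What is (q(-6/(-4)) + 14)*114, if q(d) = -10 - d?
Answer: 285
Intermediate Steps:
(q(-6/(-4)) + 14)*114 = ((-10 - (-6)/(-4)) + 14)*114 = ((-10 - (-6)*(-1)/4) + 14)*114 = ((-10 - 1*3/2) + 14)*114 = ((-10 - 3/2) + 14)*114 = (-23/2 + 14)*114 = (5/2)*114 = 285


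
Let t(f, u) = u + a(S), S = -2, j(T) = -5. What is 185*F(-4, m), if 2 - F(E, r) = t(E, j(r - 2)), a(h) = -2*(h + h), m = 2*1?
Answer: -185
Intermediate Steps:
m = 2
a(h) = -4*h
t(f, u) = 8 + u (t(f, u) = u - 4*(-2) = u + 8 = 8 + u)
F(E, r) = -1 (F(E, r) = 2 - (8 - 5) = 2 - 1*3 = 2 - 3 = -1)
185*F(-4, m) = 185*(-1) = -185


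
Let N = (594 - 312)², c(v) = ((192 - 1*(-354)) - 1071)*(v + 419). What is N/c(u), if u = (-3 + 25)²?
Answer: -8836/52675 ≈ -0.16775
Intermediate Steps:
u = 484 (u = 22² = 484)
c(v) = -219975 - 525*v (c(v) = ((192 + 354) - 1071)*(419 + v) = (546 - 1071)*(419 + v) = -525*(419 + v) = -219975 - 525*v)
N = 79524 (N = 282² = 79524)
N/c(u) = 79524/(-219975 - 525*484) = 79524/(-219975 - 254100) = 79524/(-474075) = 79524*(-1/474075) = -8836/52675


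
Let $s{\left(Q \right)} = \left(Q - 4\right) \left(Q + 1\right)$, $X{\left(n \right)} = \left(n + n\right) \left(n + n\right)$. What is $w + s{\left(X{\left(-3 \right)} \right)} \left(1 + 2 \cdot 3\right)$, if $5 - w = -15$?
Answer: $8308$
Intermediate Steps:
$X{\left(n \right)} = 4 n^{2}$ ($X{\left(n \right)} = 2 n 2 n = 4 n^{2}$)
$s{\left(Q \right)} = \left(1 + Q\right) \left(-4 + Q\right)$ ($s{\left(Q \right)} = \left(-4 + Q\right) \left(1 + Q\right) = \left(1 + Q\right) \left(-4 + Q\right)$)
$w = 20$ ($w = 5 - -15 = 5 + 15 = 20$)
$w + s{\left(X{\left(-3 \right)} \right)} \left(1 + 2 \cdot 3\right) = 20 + \left(-4 + \left(4 \left(-3\right)^{2}\right)^{2} - 3 \cdot 4 \left(-3\right)^{2}\right) \left(1 + 2 \cdot 3\right) = 20 + \left(-4 + \left(4 \cdot 9\right)^{2} - 3 \cdot 4 \cdot 9\right) \left(1 + 6\right) = 20 + \left(-4 + 36^{2} - 108\right) 7 = 20 + \left(-4 + 1296 - 108\right) 7 = 20 + 1184 \cdot 7 = 20 + 8288 = 8308$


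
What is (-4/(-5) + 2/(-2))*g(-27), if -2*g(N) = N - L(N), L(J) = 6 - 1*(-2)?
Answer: -7/2 ≈ -3.5000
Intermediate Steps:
L(J) = 8 (L(J) = 6 + 2 = 8)
g(N) = 4 - N/2 (g(N) = -(N - 1*8)/2 = -(N - 8)/2 = -(-8 + N)/2 = 4 - N/2)
(-4/(-5) + 2/(-2))*g(-27) = (-4/(-5) + 2/(-2))*(4 - ½*(-27)) = (-4*(-⅕) + 2*(-½))*(4 + 27/2) = (⅘ - 1)*(35/2) = -⅕*35/2 = -7/2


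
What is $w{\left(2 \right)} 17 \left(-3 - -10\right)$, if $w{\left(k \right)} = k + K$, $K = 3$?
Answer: $595$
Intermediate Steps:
$w{\left(k \right)} = 3 + k$ ($w{\left(k \right)} = k + 3 = 3 + k$)
$w{\left(2 \right)} 17 \left(-3 - -10\right) = \left(3 + 2\right) 17 \left(-3 - -10\right) = 5 \cdot 17 \left(-3 + 10\right) = 85 \cdot 7 = 595$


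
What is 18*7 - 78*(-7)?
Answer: 672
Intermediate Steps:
18*7 - 78*(-7) = 126 + 546 = 672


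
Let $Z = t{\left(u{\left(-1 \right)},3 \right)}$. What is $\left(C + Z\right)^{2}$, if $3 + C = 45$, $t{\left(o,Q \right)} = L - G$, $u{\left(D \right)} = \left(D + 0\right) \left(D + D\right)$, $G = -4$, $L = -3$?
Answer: $1849$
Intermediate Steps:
$u{\left(D \right)} = 2 D^{2}$ ($u{\left(D \right)} = D 2 D = 2 D^{2}$)
$t{\left(o,Q \right)} = 1$ ($t{\left(o,Q \right)} = -3 - -4 = -3 + 4 = 1$)
$Z = 1$
$C = 42$ ($C = -3 + 45 = 42$)
$\left(C + Z\right)^{2} = \left(42 + 1\right)^{2} = 43^{2} = 1849$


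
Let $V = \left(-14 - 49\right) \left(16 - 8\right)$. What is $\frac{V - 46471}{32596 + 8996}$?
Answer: $- \frac{46975}{41592} \approx -1.1294$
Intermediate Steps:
$V = -504$ ($V = \left(-63\right) 8 = -504$)
$\frac{V - 46471}{32596 + 8996} = \frac{-504 - 46471}{32596 + 8996} = - \frac{46975}{41592}$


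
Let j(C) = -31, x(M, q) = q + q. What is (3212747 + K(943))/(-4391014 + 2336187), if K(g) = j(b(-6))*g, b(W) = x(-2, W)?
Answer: -3183514/2054827 ≈ -1.5493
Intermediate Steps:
x(M, q) = 2*q
b(W) = 2*W
K(g) = -31*g
(3212747 + K(943))/(-4391014 + 2336187) = (3212747 - 31*943)/(-4391014 + 2336187) = (3212747 - 29233)/(-2054827) = 3183514*(-1/2054827) = -3183514/2054827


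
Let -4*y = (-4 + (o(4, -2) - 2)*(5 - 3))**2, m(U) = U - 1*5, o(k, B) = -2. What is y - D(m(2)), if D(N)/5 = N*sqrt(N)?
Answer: -36 + 15*I*sqrt(3) ≈ -36.0 + 25.981*I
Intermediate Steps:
m(U) = -5 + U (m(U) = U - 5 = -5 + U)
D(N) = 5*N**(3/2) (D(N) = 5*(N*sqrt(N)) = 5*N**(3/2))
y = -36 (y = -(-4 + (-2 - 2)*(5 - 3))**2/4 = -(-4 - 4*2)**2/4 = -(-4 - 8)**2/4 = -1/4*(-12)**2 = -1/4*144 = -36)
y - D(m(2)) = -36 - 5*(-5 + 2)**(3/2) = -36 - 5*(-3)**(3/2) = -36 - 5*(-3*I*sqrt(3)) = -36 - (-15)*I*sqrt(3) = -36 + 15*I*sqrt(3)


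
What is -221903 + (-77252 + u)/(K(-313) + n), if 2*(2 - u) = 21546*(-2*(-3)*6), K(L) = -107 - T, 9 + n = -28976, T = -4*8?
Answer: -3224018051/14530 ≈ -2.2189e+5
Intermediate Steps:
T = -32
n = -28985 (n = -9 - 28976 = -28985)
K(L) = -75 (K(L) = -107 - 1*(-32) = -107 + 32 = -75)
u = -387826 (u = 2 - 10773*-2*(-3)*6 = 2 - 10773*6*6 = 2 - 10773*36 = 2 - ½*775656 = 2 - 387828 = -387826)
-221903 + (-77252 + u)/(K(-313) + n) = -221903 + (-77252 - 387826)/(-75 - 28985) = -221903 - 465078/(-29060) = -221903 - 465078*(-1/29060) = -221903 + 232539/14530 = -3224018051/14530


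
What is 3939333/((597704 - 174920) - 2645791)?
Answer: -3939333/2223007 ≈ -1.7721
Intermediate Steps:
3939333/((597704 - 174920) - 2645791) = 3939333/(422784 - 2645791) = 3939333/(-2223007) = 3939333*(-1/2223007) = -3939333/2223007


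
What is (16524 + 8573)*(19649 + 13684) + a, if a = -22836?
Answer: 836535465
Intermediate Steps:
(16524 + 8573)*(19649 + 13684) + a = (16524 + 8573)*(19649 + 13684) - 22836 = 25097*33333 - 22836 = 836558301 - 22836 = 836535465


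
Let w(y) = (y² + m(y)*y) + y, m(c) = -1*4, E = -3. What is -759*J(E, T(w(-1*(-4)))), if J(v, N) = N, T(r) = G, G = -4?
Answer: 3036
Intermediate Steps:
m(c) = -4
w(y) = y² - 3*y (w(y) = (y² - 4*y) + y = y² - 3*y)
T(r) = -4
-759*J(E, T(w(-1*(-4)))) = -759*(-4) = 3036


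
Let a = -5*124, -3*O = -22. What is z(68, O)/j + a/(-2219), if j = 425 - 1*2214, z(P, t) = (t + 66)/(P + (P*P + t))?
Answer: 1116909390/3997579537 ≈ 0.27940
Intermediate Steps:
O = 22/3 (O = -⅓*(-22) = 22/3 ≈ 7.3333)
a = -620
z(P, t) = (66 + t)/(P + t + P²) (z(P, t) = (66 + t)/(P + (P² + t)) = (66 + t)/(P + (t + P²)) = (66 + t)/(P + t + P²))
j = -1789 (j = 425 - 2214 = -1789)
z(68, O)/j + a/(-2219) = ((66 + 22/3)/(68 + 22/3 + 68²))/(-1789) - 620/(-2219) = ((220/3)/(68 + 22/3 + 4624))*(-1/1789) - 620*(-1/2219) = ((220/3)/(14098/3))*(-1/1789) + 620/2219 = ((3/14098)*(220/3))*(-1/1789) + 620/2219 = (110/7049)*(-1/1789) + 620/2219 = -110/12610661 + 620/2219 = 1116909390/3997579537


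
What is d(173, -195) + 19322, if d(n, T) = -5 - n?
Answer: 19144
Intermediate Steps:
d(173, -195) + 19322 = (-5 - 1*173) + 19322 = (-5 - 173) + 19322 = -178 + 19322 = 19144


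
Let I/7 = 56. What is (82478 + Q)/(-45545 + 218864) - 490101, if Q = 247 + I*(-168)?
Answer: -28314599450/57773 ≈ -4.9010e+5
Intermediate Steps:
I = 392 (I = 7*56 = 392)
Q = -65609 (Q = 247 + 392*(-168) = 247 - 65856 = -65609)
(82478 + Q)/(-45545 + 218864) - 490101 = (82478 - 65609)/(-45545 + 218864) - 490101 = 16869/173319 - 490101 = 16869*(1/173319) - 490101 = 5623/57773 - 490101 = -28314599450/57773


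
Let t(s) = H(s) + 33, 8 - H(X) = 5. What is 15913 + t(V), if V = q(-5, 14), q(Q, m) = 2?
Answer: 15949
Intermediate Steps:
H(X) = 3 (H(X) = 8 - 1*5 = 8 - 5 = 3)
V = 2
t(s) = 36 (t(s) = 3 + 33 = 36)
15913 + t(V) = 15913 + 36 = 15949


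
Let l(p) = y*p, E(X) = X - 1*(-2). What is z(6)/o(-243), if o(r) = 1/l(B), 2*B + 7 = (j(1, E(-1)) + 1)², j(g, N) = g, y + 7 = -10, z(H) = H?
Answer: 153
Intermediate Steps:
y = -17 (y = -7 - 10 = -17)
E(X) = 2 + X (E(X) = X + 2 = 2 + X)
B = -3/2 (B = -7/2 + (1 + 1)²/2 = -7/2 + (½)*2² = -7/2 + (½)*4 = -7/2 + 2 = -3/2 ≈ -1.5000)
l(p) = -17*p
o(r) = 2/51 (o(r) = 1/(-17*(-3/2)) = 1/(51/2) = 2/51)
z(6)/o(-243) = 6/(2/51) = 6*(51/2) = 153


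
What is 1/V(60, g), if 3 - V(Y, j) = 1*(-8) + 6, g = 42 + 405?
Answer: ⅕ ≈ 0.20000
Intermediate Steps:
g = 447
V(Y, j) = 5 (V(Y, j) = 3 - (1*(-8) + 6) = 3 - (-8 + 6) = 3 - 1*(-2) = 3 + 2 = 5)
1/V(60, g) = 1/5 = ⅕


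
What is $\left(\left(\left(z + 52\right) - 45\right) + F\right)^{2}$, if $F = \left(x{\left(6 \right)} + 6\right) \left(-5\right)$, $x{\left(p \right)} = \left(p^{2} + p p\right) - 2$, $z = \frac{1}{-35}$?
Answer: $\frac{170459136}{1225} \approx 1.3915 \cdot 10^{5}$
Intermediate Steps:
$z = - \frac{1}{35} \approx -0.028571$
$x{\left(p \right)} = -2 + 2 p^{2}$ ($x{\left(p \right)} = \left(p^{2} + p^{2}\right) - 2 = 2 p^{2} - 2 = -2 + 2 p^{2}$)
$F = -380$ ($F = \left(\left(-2 + 2 \cdot 6^{2}\right) + 6\right) \left(-5\right) = \left(\left(-2 + 2 \cdot 36\right) + 6\right) \left(-5\right) = \left(\left(-2 + 72\right) + 6\right) \left(-5\right) = \left(70 + 6\right) \left(-5\right) = 76 \left(-5\right) = -380$)
$\left(\left(\left(z + 52\right) - 45\right) + F\right)^{2} = \left(\left(\left(- \frac{1}{35} + 52\right) - 45\right) - 380\right)^{2} = \left(\left(\frac{1819}{35} - 45\right) - 380\right)^{2} = \left(\frac{244}{35} - 380\right)^{2} = \left(- \frac{13056}{35}\right)^{2} = \frac{170459136}{1225}$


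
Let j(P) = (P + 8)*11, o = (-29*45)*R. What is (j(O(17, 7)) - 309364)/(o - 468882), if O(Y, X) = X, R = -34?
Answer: 28109/38592 ≈ 0.72836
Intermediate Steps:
o = 44370 (o = -29*45*(-34) = -1305*(-34) = 44370)
j(P) = 88 + 11*P (j(P) = (8 + P)*11 = 88 + 11*P)
(j(O(17, 7)) - 309364)/(o - 468882) = ((88 + 11*7) - 309364)/(44370 - 468882) = ((88 + 77) - 309364)/(-424512) = (165 - 309364)*(-1/424512) = -309199*(-1/424512) = 28109/38592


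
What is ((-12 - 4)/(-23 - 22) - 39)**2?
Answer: 3024121/2025 ≈ 1493.4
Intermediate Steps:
((-12 - 4)/(-23 - 22) - 39)**2 = (-16/(-45) - 39)**2 = (-16*(-1/45) - 39)**2 = (16/45 - 39)**2 = (-1739/45)**2 = 3024121/2025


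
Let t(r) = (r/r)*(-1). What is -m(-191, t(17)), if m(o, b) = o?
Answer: 191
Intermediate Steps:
t(r) = -1 (t(r) = 1*(-1) = -1)
-m(-191, t(17)) = -1*(-191) = 191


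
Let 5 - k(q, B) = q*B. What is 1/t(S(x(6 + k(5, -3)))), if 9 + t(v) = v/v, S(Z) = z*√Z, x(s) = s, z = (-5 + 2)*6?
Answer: -⅛ ≈ -0.12500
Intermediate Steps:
k(q, B) = 5 - B*q (k(q, B) = 5 - q*B = 5 - B*q)
z = -18 (z = -3*6 = -18)
S(Z) = -18*√Z
t(v) = -8 (t(v) = -9 + v/v = -9 + 1 = -8)
1/t(S(x(6 + k(5, -3)))) = 1/(-8) = -⅛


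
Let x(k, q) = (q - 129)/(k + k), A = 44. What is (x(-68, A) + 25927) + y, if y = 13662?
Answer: 316717/8 ≈ 39590.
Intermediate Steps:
x(k, q) = (-129 + q)/(2*k) (x(k, q) = (-129 + q)/((2*k)) = (-129 + q)*(1/(2*k)) = (-129 + q)/(2*k))
(x(-68, A) + 25927) + y = ((1/2)*(-129 + 44)/(-68) + 25927) + 13662 = ((1/2)*(-1/68)*(-85) + 25927) + 13662 = (5/8 + 25927) + 13662 = 207421/8 + 13662 = 316717/8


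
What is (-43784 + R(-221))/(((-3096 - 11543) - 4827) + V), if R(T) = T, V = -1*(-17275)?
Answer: 44005/2191 ≈ 20.084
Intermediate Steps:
V = 17275
(-43784 + R(-221))/(((-3096 - 11543) - 4827) + V) = (-43784 - 221)/(((-3096 - 11543) - 4827) + 17275) = -44005/((-14639 - 4827) + 17275) = -44005/(-19466 + 17275) = -44005/(-2191) = -44005*(-1/2191) = 44005/2191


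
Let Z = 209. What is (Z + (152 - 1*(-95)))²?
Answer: 207936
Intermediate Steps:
(Z + (152 - 1*(-95)))² = (209 + (152 - 1*(-95)))² = (209 + (152 + 95))² = (209 + 247)² = 456² = 207936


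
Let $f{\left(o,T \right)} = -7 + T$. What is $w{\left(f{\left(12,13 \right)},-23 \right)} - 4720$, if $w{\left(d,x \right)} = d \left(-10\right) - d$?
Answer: $-4786$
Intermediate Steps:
$w{\left(d,x \right)} = - 11 d$ ($w{\left(d,x \right)} = - 10 d - d = - 11 d$)
$w{\left(f{\left(12,13 \right)},-23 \right)} - 4720 = - 11 \left(-7 + 13\right) - 4720 = \left(-11\right) 6 - 4720 = -66 - 4720 = -4786$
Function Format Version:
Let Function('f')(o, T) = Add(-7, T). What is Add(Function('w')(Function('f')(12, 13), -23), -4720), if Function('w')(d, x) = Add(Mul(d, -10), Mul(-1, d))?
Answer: -4786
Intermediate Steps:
Function('w')(d, x) = Mul(-11, d) (Function('w')(d, x) = Add(Mul(-10, d), Mul(-1, d)) = Mul(-11, d))
Add(Function('w')(Function('f')(12, 13), -23), -4720) = Add(Mul(-11, Add(-7, 13)), -4720) = Add(Mul(-11, 6), -4720) = Add(-66, -4720) = -4786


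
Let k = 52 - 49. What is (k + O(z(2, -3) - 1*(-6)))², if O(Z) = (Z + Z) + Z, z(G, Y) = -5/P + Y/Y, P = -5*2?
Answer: 2601/4 ≈ 650.25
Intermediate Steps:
P = -10
z(G, Y) = 3/2 (z(G, Y) = -5/(-10) + Y/Y = -5*(-⅒) + 1 = ½ + 1 = 3/2)
k = 3
O(Z) = 3*Z (O(Z) = 2*Z + Z = 3*Z)
(k + O(z(2, -3) - 1*(-6)))² = (3 + 3*(3/2 - 1*(-6)))² = (3 + 3*(3/2 + 6))² = (3 + 3*(15/2))² = (3 + 45/2)² = (51/2)² = 2601/4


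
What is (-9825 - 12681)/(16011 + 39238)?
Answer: -22506/55249 ≈ -0.40736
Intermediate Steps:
(-9825 - 12681)/(16011 + 39238) = -22506/55249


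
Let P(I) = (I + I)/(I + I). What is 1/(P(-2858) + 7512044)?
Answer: 1/7512045 ≈ 1.3312e-7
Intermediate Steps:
P(I) = 1 (P(I) = (2*I)/((2*I)) = (2*I)*(1/(2*I)) = 1)
1/(P(-2858) + 7512044) = 1/(1 + 7512044) = 1/7512045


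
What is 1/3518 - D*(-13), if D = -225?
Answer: -10290149/3518 ≈ -2925.0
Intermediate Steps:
1/3518 - D*(-13) = 1/3518 - (-225)*(-13) = 1/3518 - 1*2925 = 1/3518 - 2925 = -10290149/3518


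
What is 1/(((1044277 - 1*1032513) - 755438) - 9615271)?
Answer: -1/10358945 ≈ -9.6535e-8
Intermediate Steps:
1/(((1044277 - 1*1032513) - 755438) - 9615271) = 1/(((1044277 - 1032513) - 755438) - 9615271) = 1/((11764 - 755438) - 9615271) = 1/(-743674 - 9615271) = 1/(-10358945) = -1/10358945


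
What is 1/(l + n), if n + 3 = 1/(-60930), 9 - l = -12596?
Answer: 60930/767839859 ≈ 7.9353e-5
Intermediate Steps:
l = 12605 (l = 9 - 1*(-12596) = 9 + 12596 = 12605)
n = -182791/60930 (n = -3 + 1/(-60930) = -3 - 1/60930 = -182791/60930 ≈ -3.0000)
1/(l + n) = 1/(12605 - 182791/60930) = 1/(767839859/60930) = 60930/767839859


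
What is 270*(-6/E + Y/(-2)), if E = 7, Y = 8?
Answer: -9180/7 ≈ -1311.4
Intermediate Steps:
270*(-6/E + Y/(-2)) = 270*(-6/7 + 8/(-2)) = 270*(-6*⅐ + 8*(-½)) = 270*(-6/7 - 4) = 270*(-34/7) = -9180/7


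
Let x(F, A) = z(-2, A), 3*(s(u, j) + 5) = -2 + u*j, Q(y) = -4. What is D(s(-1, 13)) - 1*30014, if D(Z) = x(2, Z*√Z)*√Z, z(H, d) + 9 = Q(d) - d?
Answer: -30114 - 13*I*√10 ≈ -30114.0 - 41.11*I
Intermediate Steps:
z(H, d) = -13 - d (z(H, d) = -9 + (-4 - d) = -13 - d)
s(u, j) = -17/3 + j*u/3 (s(u, j) = -5 + (-2 + u*j)/3 = -5 + (-2 + j*u)/3 = -5 + (-⅔ + j*u/3) = -17/3 + j*u/3)
x(F, A) = -13 - A
D(Z) = √Z*(-13 - Z^(3/2)) (D(Z) = (-13 - Z*√Z)*√Z = (-13 - Z^(3/2))*√Z = √Z*(-13 - Z^(3/2)))
D(s(-1, 13)) - 1*30014 = (-(-17/3 + (⅓)*13*(-1))² - 13*√(-17/3 + (⅓)*13*(-1))) - 1*30014 = (-(-17/3 - 13/3)² - 13*√(-17/3 - 13/3)) - 30014 = (-1*(-10)² - 13*I*√10) - 30014 = (-1*100 - 13*I*√10) - 30014 = (-100 - 13*I*√10) - 30014 = -30114 - 13*I*√10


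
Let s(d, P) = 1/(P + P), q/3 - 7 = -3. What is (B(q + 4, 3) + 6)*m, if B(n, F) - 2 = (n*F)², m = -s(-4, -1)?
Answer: 1156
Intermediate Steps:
q = 12 (q = 21 + 3*(-3) = 21 - 9 = 12)
s(d, P) = 1/(2*P)
m = ½ (m = -1/(2*(-1)) = -(-1)/2 = -1*(-½) = ½ ≈ 0.50000)
B(n, F) = 2 + F²*n² (B(n, F) = 2 + (n*F)² = 2 + (F*n)² = 2 + F²*n²)
(B(q + 4, 3) + 6)*m = ((2 + 3²*(12 + 4)²) + 6)*(½) = ((2 + 9*16²) + 6)*(½) = ((2 + 9*256) + 6)*(½) = ((2 + 2304) + 6)*(½) = (2306 + 6)*(½) = 2312*(½) = 1156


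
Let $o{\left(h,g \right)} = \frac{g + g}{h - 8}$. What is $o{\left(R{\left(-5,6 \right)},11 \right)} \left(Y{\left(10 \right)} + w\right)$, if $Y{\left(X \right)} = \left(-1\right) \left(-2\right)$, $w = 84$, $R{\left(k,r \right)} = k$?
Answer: $- \frac{1892}{13} \approx -145.54$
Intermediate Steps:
$o{\left(h,g \right)} = \frac{2 g}{-8 + h}$
$Y{\left(X \right)} = 2$
$o{\left(R{\left(-5,6 \right)},11 \right)} \left(Y{\left(10 \right)} + w\right) = 2 \cdot 11 \frac{1}{-8 - 5} \left(2 + 84\right) = 2 \cdot 11 \frac{1}{-13} \cdot 86 = 2 \cdot 11 \left(- \frac{1}{13}\right) 86 = \left(- \frac{22}{13}\right) 86 = - \frac{1892}{13}$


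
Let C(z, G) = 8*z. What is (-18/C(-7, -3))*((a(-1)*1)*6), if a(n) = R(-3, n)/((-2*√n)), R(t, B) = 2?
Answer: 27*I/14 ≈ 1.9286*I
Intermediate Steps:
a(n) = -1/√n (a(n) = 2/((-2*√n)) = 2*(-1/(2*√n)) = -1/√n)
(-18/C(-7, -3))*((a(-1)*1)*6) = (-18/(8*(-7)))*((-1/√(-1)*1)*6) = (-18/(-56))*((-(-1)*I*1)*6) = (-18*(-1/56))*((I*1)*6) = 9*(I*6)/28 = 9*(6*I)/28 = 27*I/14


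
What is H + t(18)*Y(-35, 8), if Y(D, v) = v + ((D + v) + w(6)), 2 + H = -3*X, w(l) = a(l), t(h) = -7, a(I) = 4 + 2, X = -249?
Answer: 836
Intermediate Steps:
a(I) = 6
w(l) = 6
H = 745 (H = -2 - 3*(-249) = -2 + 747 = 745)
Y(D, v) = 6 + D + 2*v (Y(D, v) = v + ((D + v) + 6) = v + (6 + D + v) = 6 + D + 2*v)
H + t(18)*Y(-35, 8) = 745 - 7*(6 - 35 + 2*8) = 745 - 7*(6 - 35 + 16) = 745 - 7*(-13) = 745 + 91 = 836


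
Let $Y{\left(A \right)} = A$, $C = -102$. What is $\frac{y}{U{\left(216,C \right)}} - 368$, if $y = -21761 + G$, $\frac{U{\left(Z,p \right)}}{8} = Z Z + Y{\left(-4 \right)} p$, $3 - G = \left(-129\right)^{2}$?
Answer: $- \frac{138594815}{376512} \approx -368.1$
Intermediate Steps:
$G = -16638$ ($G = 3 - \left(-129\right)^{2} = 3 - 16641 = -16638$)
$U{\left(Z,p \right)} = - 32 p + 8 Z^{2}$ ($U{\left(Z,p \right)} = 8 \left(Z Z - 4 p\right) = 8 \left(Z^{2} - 4 p\right) = - 32 p + 8 Z^{2}$)
$y = -38399$ ($y = -21761 - 16638 = -38399$)
$\frac{y}{U{\left(216,C \right)}} - 368 = - \frac{38399}{\left(-32\right) \left(-102\right) + 8 \cdot 216^{2}} - 368 = - \frac{38399}{3264 + 8 \cdot 46656} - 368 = - \frac{38399}{3264 + 373248} - 368 = - \frac{38399}{376512} - 368 = - \frac{138594815}{376512}$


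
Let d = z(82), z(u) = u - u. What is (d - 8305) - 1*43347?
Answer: -51652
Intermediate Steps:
z(u) = 0
d = 0
(d - 8305) - 1*43347 = (0 - 8305) - 1*43347 = -8305 - 43347 = -51652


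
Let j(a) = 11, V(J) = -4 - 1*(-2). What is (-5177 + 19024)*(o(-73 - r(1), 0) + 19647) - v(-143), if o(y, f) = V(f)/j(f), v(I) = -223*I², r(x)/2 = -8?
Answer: 3042705802/11 ≈ 2.7661e+8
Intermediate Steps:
V(J) = -2 (V(J) = -4 + 2 = -2)
r(x) = -16 (r(x) = 2*(-8) = -16)
o(y, f) = -2/11
(-5177 + 19024)*(o(-73 - r(1), 0) + 19647) - v(-143) = (-5177 + 19024)*(-2/11 + 19647) - (-223)*(-143)² = 13847*(216115/11) - (-223)*20449 = 2992544405/11 - 1*(-4560127) = 2992544405/11 + 4560127 = 3042705802/11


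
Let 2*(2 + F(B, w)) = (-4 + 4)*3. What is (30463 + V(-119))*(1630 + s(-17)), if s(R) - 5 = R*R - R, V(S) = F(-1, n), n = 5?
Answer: 59124801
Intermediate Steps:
F(B, w) = -2 (F(B, w) = -2 + ((-4 + 4)*3)/2 = -2 + (0*3)/2 = -2 + (½)*0 = -2 + 0 = -2)
V(S) = -2
s(R) = 5 + R² - R (s(R) = 5 + (R*R - R) = 5 + (R² - R) = 5 + R² - R)
(30463 + V(-119))*(1630 + s(-17)) = (30463 - 2)*(1630 + (5 + (-17)² - 1*(-17))) = 30461*(1630 + (5 + 289 + 17)) = 30461*(1630 + 311) = 30461*1941 = 59124801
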